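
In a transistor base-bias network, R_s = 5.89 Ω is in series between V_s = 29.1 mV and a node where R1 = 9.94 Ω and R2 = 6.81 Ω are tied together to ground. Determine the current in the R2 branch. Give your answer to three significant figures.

I ≈ 1.74 mA

Parallel bank: R_p = 1/(1/9.94 + 1/6.81) = 4.041 Ω.
Node voltage V_A = V_s · R_p/(R_s + R_p) = 29.1 × 0.4069 = 11.84 mV.
I(R2) = V_A / R2 = 11.84/6.81 = 1.739 mA.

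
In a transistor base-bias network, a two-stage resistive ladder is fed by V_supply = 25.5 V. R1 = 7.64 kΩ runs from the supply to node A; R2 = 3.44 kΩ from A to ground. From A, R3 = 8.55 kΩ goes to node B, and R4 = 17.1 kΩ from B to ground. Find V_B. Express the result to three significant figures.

The second stage (R3 + R4 = 25.65 kΩ) loads node A in parallel with R2.
R2 ‖ (R3+R4) = 3.033 kΩ.
First divider: V_A = V_supply · 3.033/(7.64 + 3.033) = 7.247 V.
Stage 2 is unloaded, so V_B = V_A · R4/(R3+R4) = 7.247 × 17.1/25.65 = 4.831 V.

V_B ≈ 4.83 V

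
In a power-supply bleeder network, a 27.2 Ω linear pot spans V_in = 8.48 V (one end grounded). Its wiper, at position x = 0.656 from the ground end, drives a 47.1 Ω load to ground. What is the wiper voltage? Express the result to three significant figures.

The pot divides into 9.357 Ω above the wiper and 17.84 Ω below.
Lower segment in parallel with the load: 17.84 ‖ 47.1 = 12.94 Ω.
V_out = 8.48 × 12.94/(9.357 + 12.94) = 4.922 V.

V_out ≈ 4.92 V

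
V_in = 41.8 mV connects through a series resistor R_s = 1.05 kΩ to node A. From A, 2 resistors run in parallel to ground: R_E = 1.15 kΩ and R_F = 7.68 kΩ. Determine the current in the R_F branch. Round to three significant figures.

I ≈ 2.66 µA

Equivalent of the parallel group: R_p = 1.000 kΩ.
V_A = 41.8 × 1.000/2.050 = 20.39 mV.
Branch current I = V_A/R_F = 20.39/7.68 = 2.655 µA.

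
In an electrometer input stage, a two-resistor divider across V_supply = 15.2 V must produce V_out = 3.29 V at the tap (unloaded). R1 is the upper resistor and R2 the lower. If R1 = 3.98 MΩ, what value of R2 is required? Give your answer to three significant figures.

Required fraction k = V_out/V_supply = 0.2164.
So R2 = R1 · V_out/(V_supply − V_out) = 3.98 × 3.29/(15.2 − 3.29) = 3.98 × 0.2762 = 1.099 MΩ.

R2 ≈ 1.10 MΩ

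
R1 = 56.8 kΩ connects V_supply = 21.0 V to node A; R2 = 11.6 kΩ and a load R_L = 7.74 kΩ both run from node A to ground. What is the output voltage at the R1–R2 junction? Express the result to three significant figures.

R2 ‖ R_L = (11.6 × 7.74)/(11.6 + 7.74) = 4.642 kΩ.
Voltage divider with the loaded lower leg: V_out = 21.0 × 4.642/(56.8 + 4.642) = 21.0 × 0.07556 = 1.587 V.
(Unloaded it would be 3.56 V; the load pulls it down.)

V_out ≈ 1.59 V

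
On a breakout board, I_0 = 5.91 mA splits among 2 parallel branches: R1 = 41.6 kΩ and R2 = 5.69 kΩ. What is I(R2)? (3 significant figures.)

With just two branches, the current splits inversely with resistance.
I(R2) = 5.91 × 41.6/(41.6 + 5.69) = 5.91 × 0.8797 = 5.199 mA.

I ≈ 5.20 mA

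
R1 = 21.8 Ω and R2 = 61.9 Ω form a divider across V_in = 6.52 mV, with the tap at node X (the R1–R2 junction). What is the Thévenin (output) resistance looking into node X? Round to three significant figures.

With V_in suppressed (replaced by a short), R_th = R1 ‖ R2 = (21.80 × 61.9)/(21.80 + 61.9) = 16.12 Ω.

R_th ≈ 16.1 Ω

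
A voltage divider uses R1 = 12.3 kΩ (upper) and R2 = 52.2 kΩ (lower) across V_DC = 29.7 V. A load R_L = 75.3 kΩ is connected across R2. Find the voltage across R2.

First combine the lower leg with the load: R2 ‖ R_L = 30.83 kΩ.
Voltage divider with the loaded lower leg: V_out = 29.7 × 30.83/(12.3 + 30.83) = 29.7 × 0.7148 = 21.23 V.
(Unloaded it would be 24.0 V; the load pulls it down.)

V_out ≈ 21.2 V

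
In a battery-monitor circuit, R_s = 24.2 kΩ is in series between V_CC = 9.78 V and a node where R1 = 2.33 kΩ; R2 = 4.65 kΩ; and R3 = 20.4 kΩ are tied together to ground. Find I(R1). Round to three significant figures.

Equivalent of the parallel group: R_p = 1.442 kΩ.
V_A by voltage divider: V_A = 9.78 × 1.442/(24.2 + 1.442) = 0.5502 V.
I(R1) = V_A / R1 = 0.5502/2.33 = 0.2361 mA.

I ≈ 0.236 mA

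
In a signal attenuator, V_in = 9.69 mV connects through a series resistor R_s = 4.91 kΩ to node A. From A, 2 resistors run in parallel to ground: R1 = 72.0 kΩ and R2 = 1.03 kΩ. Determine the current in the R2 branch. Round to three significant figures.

Combine the parallel branches: R_p = (1/72.0 + 1/1.03)⁻¹ = 1.015 kΩ.
V_A = 9.69 × 1.015/5.925 = 1.661 mV.
Branch current I = V_A/R2 = 1.661/1.03 = 1.612 µA.

I ≈ 1.61 µA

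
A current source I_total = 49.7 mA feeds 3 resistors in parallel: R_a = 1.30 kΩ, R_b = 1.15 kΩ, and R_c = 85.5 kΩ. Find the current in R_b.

Conductances: ΣG = 1/1.30 + 1/1.15 + 1/85.5 = 1.650 (1/kΩ).
Current divider: I(R_b) = I_total · G_k/ΣG = 49.7 × (0.8696/1.650) = 49.7 × 0.5269 = 26.18 mA.

I ≈ 26.2 mA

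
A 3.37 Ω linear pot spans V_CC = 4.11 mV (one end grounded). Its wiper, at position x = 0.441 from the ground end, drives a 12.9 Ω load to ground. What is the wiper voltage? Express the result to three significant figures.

V_out ≈ 1.70 mV

Lower segment x·R_p = 1.486 Ω; upper segment (1−x)·R_p = 1.884 Ω.
(x·R_p) ‖ R_L = 1.333 Ω.
Then V_out = V_CC · 1.333/(1.884 + 1.333) = 1.703 mV.
(Unloaded: V_out = x·V_CC = 1.81 mV.)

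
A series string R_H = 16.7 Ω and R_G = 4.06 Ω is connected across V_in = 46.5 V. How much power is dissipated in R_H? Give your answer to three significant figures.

P ≈ 83.8 W

ΣR = 20.76 Ω → I = 46.5/20.76 = 2.240 A.
V(R_H) = I·R = 37.41 V; P = V·I = 37.41 × 2.240 = 83.79 W.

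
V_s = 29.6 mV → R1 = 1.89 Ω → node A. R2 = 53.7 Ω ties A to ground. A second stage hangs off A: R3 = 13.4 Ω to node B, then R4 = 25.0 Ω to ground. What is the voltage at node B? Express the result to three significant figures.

Looking into the second stage from A: R3 + R4 = 38.40 Ω appears in parallel with R2.
R2 ‖ (R3+R4) = 22.39 Ω.
V_A = 29.6 × 22.39/(1.89 + 22.39) = 27.30 mV.
V_B = V_A × 0.6510 = 17.77 mV.

V_B ≈ 17.8 mV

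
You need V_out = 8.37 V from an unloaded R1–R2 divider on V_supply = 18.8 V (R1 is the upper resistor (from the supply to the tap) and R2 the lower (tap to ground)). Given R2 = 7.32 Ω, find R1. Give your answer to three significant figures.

Required fraction k = V_out/V_supply = 0.4452.
Rearranging, R1 = R2·(1−k)/k = 7.32 × 1.246 = 9.122 Ω.

R1 ≈ 9.12 Ω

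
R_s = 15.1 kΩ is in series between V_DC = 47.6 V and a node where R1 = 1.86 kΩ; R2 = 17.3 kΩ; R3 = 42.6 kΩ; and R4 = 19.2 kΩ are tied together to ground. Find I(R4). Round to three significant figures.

I ≈ 0.223 mA

Combine the parallel branches: R_p = (1/1.86 + 1/17.3 + 1/42.6 + 1/19.2)⁻¹ = 1.490 kΩ.
Node voltage V_A = V_DC · R_p/(R_s + R_p) = 47.6 × 0.08983 = 4.276 V.
I(R4) = V_A / R4 = 4.276/19.2 = 0.2227 mA.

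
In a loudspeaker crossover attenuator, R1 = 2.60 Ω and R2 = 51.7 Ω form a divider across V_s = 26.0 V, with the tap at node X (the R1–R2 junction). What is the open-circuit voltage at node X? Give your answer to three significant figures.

V_th ≈ 24.8 V

V_th is the unloaded tap voltage: V_s · R2/(R1+R2) = 26.0 × 0.9521 = 24.76 V.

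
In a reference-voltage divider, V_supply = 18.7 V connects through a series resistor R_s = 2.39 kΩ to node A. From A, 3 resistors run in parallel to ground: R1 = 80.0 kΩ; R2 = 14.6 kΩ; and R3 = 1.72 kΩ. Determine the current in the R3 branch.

I ≈ 4.21 mA

Combine the parallel branches: R_p = (1/80.0 + 1/14.6 + 1/1.72)⁻¹ = 1.510 kΩ.
V_A by voltage divider: V_A = 18.7 × 1.510/(2.39 + 1.510) = 7.239 V.
Branch current I = V_A/R3 = 7.239/1.72 = 4.209 mA.
(Equivalently: I_total = 4.795 mA, then current-divider fraction G_k/ΣG = 0.8777.)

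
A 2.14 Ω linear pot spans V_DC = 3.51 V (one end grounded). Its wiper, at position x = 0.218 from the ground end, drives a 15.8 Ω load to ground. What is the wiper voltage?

Split the track: R_lower = x·R_p = 0.4665 Ω, R_upper = (1−x)·R_p = 1.673 Ω.
Lower segment in parallel with the load: 0.4665 ‖ 15.8 = 0.4531 Ω.
Loaded-divider output: V_out = 3.51 × 0.2131 = 0.7479 V.

V_out ≈ 0.748 V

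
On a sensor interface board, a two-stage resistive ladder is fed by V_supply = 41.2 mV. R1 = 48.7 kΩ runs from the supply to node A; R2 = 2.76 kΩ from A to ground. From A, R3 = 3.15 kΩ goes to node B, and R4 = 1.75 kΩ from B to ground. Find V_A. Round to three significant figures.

V_A ≈ 1.44 mV

Node A sees R2 in parallel with the series input of stage 2, R3 + R4 = 4.900 kΩ.
R2 ‖ (R3+R4) = 1.766 kΩ.
V_A = 41.2 × 1.766/(48.7 + 1.766) = 1.441 mV.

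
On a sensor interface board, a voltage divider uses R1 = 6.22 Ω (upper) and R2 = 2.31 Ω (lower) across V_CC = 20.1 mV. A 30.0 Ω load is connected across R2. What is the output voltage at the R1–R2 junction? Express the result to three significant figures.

V_out ≈ 5.15 mV

The load sits in parallel with R2, giving an effective lower resistance R2' = R2·R_L/(R2+R_L) = 2.145 Ω.
Then V_out = V_CC · R2'/(R1 + R2') = 20.1 × 2.145/8.365 = 5.154 mV.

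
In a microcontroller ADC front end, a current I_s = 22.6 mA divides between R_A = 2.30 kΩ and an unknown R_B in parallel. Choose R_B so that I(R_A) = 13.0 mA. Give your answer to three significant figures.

R_B ≈ 3.11 kΩ

The fraction through R_A equals R_B/(R_A+R_B).
With f = 0.5752, R_B = R_A · f/(1−f) = 2.30 × 1.354 = 3.115 kΩ.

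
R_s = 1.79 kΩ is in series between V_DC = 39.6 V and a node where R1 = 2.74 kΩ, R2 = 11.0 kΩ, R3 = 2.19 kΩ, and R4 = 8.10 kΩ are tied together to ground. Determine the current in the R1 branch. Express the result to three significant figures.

I ≈ 5.06 mA

Equivalent of the parallel group: R_p = 0.9653 kΩ.
V_A = 39.6 × 0.9653/2.755 = 13.87 V.
Branch current I = V_A/R1 = 13.87/2.74 = 5.063 mA.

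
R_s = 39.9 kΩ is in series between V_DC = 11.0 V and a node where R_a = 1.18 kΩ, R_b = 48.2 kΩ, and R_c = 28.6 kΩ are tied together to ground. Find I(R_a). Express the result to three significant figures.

Equivalent of the parallel group: R_p = 1.107 kΩ.
V_A = 11.0 × 1.107/41.01 = 0.2970 V.
I(R_a) = V_A / R_a = 0.2970/1.18 = 0.2517 mA.
(Equivalently: I_total = 0.2682 mA, then current-divider fraction G_k/ΣG = 0.9383.)

I ≈ 0.252 mA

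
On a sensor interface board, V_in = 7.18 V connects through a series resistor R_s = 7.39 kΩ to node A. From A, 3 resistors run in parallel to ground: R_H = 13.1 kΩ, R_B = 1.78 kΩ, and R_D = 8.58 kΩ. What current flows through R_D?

Parallel bank: R_p = 1/(1/13.1 + 1/1.78 + 1/8.58) = 1.325 kΩ.
V_A = 7.18 × 1.325/8.715 = 1.092 V.
Branch current I = V_A/R_D = 1.092/8.58 = 0.1272 mA.
(Equivalently: I_total = 0.8239 mA, then current-divider fraction G_k/ΣG = 0.1544.)

I ≈ 0.127 mA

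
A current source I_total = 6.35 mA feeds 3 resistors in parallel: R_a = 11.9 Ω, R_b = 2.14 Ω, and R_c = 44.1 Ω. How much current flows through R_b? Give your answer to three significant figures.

Total conductance ΣG = 1/11.9 + 1/2.14 + 1/44.1 = 0.5740 (units of 1/Ω).
R_b takes the fraction G_k/ΣG = 0.4673/0.5740 = 0.8141, so I = 6.35 × 0.8141 = 5.170 mA.

I ≈ 5.17 mA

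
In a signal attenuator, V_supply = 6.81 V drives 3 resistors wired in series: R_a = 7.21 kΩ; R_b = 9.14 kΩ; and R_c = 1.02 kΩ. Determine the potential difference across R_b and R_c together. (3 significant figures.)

V ≈ 3.98 V

ΣR = 7.21 + 9.14 + 1.02 = 17.37 kΩ.
R_{R_b..R_c} = 9.14 + 1.02 = 10.16 kΩ.
By the voltage-divider rule, V = 6.81 × 10.16/17.37 = 3.983 V.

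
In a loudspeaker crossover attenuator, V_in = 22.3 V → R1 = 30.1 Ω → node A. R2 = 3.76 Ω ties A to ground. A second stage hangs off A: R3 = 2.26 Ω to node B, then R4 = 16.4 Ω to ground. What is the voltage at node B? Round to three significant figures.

V_B ≈ 1.85 V

The second stage (R3 + R4 = 18.66 Ω) loads node A in parallel with R2.
R2 ‖ (R3+R4) = 3.129 Ω.
V_A = 22.3 × 3.129/(30.1 + 3.129) = 2.100 V.
Stage 2 is unloaded, so V_B = V_A · R4/(R3+R4) = 2.100 × 16.4/18.66 = 1.846 V.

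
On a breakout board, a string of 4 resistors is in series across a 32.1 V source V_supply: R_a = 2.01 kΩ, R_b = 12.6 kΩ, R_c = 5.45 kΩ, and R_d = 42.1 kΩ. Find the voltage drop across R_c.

V ≈ 2.81 V

ΣR = 2.01 + 12.6 + 5.45 + 42.1 = 62.16 kΩ.
V = V_supply · R/ΣR = 32.1 × 0.08768 = 2.814 V.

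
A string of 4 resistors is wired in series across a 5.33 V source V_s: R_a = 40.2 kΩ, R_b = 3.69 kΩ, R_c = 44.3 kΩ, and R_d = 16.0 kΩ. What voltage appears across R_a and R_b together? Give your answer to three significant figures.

V ≈ 2.25 V

Series total: ΣR = 40.2 + 3.69 + 44.3 + 16.0 = 104.2 kΩ.
R_{R_a..R_b} = 40.2 + 3.69 = 43.89 kΩ.
V = V_s · R/ΣR = 5.33 × 0.4212 = 2.245 V.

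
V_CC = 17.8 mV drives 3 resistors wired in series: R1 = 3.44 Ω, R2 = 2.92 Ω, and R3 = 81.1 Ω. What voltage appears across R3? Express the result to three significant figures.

V ≈ 16.5 mV

Series total: ΣR = 3.44 + 2.92 + 81.1 = 87.46 Ω.
Voltage divider: V = V_CC · (81.10 / 87.46) = 17.8 × 0.9273 = 16.51 mV.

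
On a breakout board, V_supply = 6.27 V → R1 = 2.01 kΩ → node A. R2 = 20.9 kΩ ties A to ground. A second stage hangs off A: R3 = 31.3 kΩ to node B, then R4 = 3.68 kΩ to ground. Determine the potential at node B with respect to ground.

V_B ≈ 0.572 V

Node A sees R2 in parallel with the series input of stage 2, R3 + R4 = 34.98 kΩ.
R2 ‖ (R3+R4) = 13.08 kΩ.
First divider: V_A = V_supply · 13.08/(2.01 + 13.08) = 5.435 V.
Stage 2 is unloaded, so V_B = V_A · R4/(R3+R4) = 5.435 × 3.68/34.98 = 0.5718 V.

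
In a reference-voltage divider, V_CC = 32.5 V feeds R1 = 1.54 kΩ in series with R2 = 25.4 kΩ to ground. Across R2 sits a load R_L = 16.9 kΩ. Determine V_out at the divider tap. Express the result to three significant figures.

First combine the lower leg with the load: R2 ‖ R_L = 10.15 kΩ.
Voltage divider with the loaded lower leg: V_out = 32.5 × 10.15/(1.54 + 10.15) = 32.5 × 0.8682 = 28.22 V.

V_out ≈ 28.2 V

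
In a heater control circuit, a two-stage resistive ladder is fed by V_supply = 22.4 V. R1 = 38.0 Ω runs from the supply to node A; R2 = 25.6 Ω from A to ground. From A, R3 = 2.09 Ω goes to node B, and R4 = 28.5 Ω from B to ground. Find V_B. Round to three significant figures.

V_B ≈ 5.60 V

Looking into the second stage from A: R3 + R4 = 30.59 Ω appears in parallel with R2.
Effective lower resistance at A: R2 ‖ 30.59 = 13.94 Ω.
First divider: V_A = V_supply · 13.94/(38.0 + 13.94) = 6.011 V.
Then the unloaded second divider: V_B = V_A × R4/(R3+R4) = 6.011 × 0.9317 = 5.600 V.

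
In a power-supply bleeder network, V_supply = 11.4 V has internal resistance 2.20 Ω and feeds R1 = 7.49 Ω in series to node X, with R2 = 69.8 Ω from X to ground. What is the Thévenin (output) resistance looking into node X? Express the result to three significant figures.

R_th ≈ 8.51 Ω

R1' = 2.20 + 7.49 = 9.690 Ω (source resistance + R1).
Looking into X with the source shorted: R_th = R1'·R2/(R1'+R2) = 9.690 × 69.8/79.49 = 8.509 Ω.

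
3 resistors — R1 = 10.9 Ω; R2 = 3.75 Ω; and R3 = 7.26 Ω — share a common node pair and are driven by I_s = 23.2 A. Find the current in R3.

I ≈ 6.44 A

Conductances: ΣG = 1/10.9 + 1/3.75 + 1/7.26 = 0.4962 (1/Ω).
R3 takes the fraction G_k/ΣG = 0.1377/0.4962 = 0.2776, so I = 23.2 × 0.2776 = 6.441 A.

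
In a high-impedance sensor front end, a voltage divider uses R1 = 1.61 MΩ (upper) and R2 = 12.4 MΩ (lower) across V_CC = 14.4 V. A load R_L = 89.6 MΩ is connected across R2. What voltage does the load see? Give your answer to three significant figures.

V_out ≈ 12.5 V

The load sits in parallel with R2, giving an effective lower resistance R2' = R2·R_L/(R2+R_L) = 10.89 MΩ.
Then V_out = V_CC · R2'/(R1 + R2') = 14.4 × 10.89/12.50 = 12.55 V.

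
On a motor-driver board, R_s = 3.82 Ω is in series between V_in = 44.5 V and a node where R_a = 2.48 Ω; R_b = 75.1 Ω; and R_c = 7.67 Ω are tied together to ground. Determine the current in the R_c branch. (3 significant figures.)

I ≈ 1.88 A

Equivalent of the parallel group: R_p = 1.828 Ω.
Node voltage V_A = V_in · R_p/(R_s + R_p) = 44.5 × 0.3237 = 14.40 V.
Branch current I = V_A/R_c = 14.40/7.67 = 1.878 A.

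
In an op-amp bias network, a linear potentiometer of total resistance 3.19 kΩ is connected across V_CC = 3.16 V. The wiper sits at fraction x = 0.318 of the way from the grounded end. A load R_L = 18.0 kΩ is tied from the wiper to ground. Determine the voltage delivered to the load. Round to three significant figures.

Split the track: R_lower = x·R_p = 1.014 kΩ, R_upper = (1−x)·R_p = 2.176 kΩ.
R_L loads the lower segment: effective lower R = 0.9603 kΩ.
Loaded-divider output: V_out = 3.16 × 0.3062 = 0.9677 V.

V_out ≈ 0.968 V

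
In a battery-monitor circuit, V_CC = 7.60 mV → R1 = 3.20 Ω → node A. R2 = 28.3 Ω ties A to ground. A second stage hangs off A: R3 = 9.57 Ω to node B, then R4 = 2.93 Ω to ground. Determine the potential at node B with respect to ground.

V_B ≈ 1.30 mV

The second stage (R3 + R4 = 12.50 Ω) loads node A in parallel with R2.
Effective lower resistance at A: R2 ‖ 12.50 = 8.670 Ω.
So V_A = 7.60 × 0.7304 = 5.551 mV.
V_B = V_A × 0.2344 = 1.301 mV.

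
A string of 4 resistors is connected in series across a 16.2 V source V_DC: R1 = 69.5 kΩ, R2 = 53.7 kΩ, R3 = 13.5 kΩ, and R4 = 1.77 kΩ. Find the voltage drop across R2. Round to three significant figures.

V ≈ 6.28 V

ΣR = 69.5 + 53.7 + 13.5 + 1.77 = 138.5 kΩ.
V = V_DC · R/ΣR = 16.2 × 0.3878 = 6.283 V.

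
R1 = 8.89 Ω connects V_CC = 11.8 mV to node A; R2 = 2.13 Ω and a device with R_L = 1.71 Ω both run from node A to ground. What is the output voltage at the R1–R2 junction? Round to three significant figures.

V_out ≈ 1.14 mV

First combine the lower leg with the load: R2 ‖ R_L = 0.9485 Ω.
Voltage divider with the loaded lower leg: V_out = 11.8 × 0.9485/(8.89 + 0.9485) = 11.8 × 0.09641 = 1.138 mV.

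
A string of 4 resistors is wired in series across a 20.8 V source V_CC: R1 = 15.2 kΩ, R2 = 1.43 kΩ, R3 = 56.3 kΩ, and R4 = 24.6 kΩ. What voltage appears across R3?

ΣR = 15.2 + 1.43 + 56.3 + 24.6 = 97.53 kΩ.
V = V_CC · R/ΣR = 20.8 × 0.5773 = 12.01 V.

V ≈ 12.0 V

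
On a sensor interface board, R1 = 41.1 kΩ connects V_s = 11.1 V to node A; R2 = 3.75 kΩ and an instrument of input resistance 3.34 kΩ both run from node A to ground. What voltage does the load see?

First combine the lower leg with the load: R2 ‖ R_L = 1.767 kΩ.
Now apply the divider: V_out = 11.1 × 0.04121 = 0.4574 V.

V_out ≈ 0.457 V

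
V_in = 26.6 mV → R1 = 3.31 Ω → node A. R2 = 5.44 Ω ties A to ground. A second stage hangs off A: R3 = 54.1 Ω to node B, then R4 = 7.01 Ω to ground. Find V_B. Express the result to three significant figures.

V_B ≈ 1.84 mV

The second stage (R3 + R4 = 61.11 Ω) loads node A in parallel with R2.
R2 ‖ (R3+R4) = 4.995 Ω.
First divider: V_A = V_in · 4.995/(3.31 + 4.995) = 16.00 mV.
V_B = V_A × 0.1147 = 1.835 mV.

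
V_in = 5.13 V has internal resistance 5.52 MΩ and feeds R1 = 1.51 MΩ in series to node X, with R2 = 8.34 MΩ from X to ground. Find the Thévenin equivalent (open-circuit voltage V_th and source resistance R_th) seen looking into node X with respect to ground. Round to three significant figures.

R1' = 5.52 + 1.51 = 7.030 MΩ (source resistance + R1).
Open-circuit (no load on X): V_th = V_in · R2/(R1' + R2) = 5.13 × 8.34/(7.030 + 8.34) = 2.784 V.
Zeroing V_in shorts the top of R1' to ground, so R_th = R1' ‖ R2 = 3.815 MΩ.

V_th ≈ 2.78 V, R_th ≈ 3.81 MΩ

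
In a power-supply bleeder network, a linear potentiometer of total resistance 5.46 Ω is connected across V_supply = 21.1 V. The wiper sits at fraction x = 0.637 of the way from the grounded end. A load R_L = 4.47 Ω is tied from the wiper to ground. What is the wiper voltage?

Lower segment x·R_p = 3.478 Ω; upper segment (1−x)·R_p = 1.982 Ω.
R_L loads the lower segment: effective lower R = 1.956 Ω.
Then V_out = V_supply · 1.956/(1.982 + 1.956) = 10.48 V.

V_out ≈ 10.5 V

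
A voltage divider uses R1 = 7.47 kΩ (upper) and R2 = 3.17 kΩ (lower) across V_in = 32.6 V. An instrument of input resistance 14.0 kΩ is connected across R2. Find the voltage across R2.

V_out ≈ 8.38 V

The load sits in parallel with R2, giving an effective lower resistance R2' = R2·R_L/(R2+R_L) = 2.585 kΩ.
Now apply the divider: V_out = 32.6 × 0.2571 = 8.380 V.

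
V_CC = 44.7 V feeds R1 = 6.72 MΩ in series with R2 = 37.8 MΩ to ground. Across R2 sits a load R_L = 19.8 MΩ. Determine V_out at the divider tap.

V_out ≈ 29.5 V

R2 ‖ R_L = (37.8 × 19.8)/(37.8 + 19.8) = 12.99 MΩ.
Voltage divider with the loaded lower leg: V_out = 44.7 × 12.99/(6.72 + 12.99) = 44.7 × 0.6591 = 29.46 V.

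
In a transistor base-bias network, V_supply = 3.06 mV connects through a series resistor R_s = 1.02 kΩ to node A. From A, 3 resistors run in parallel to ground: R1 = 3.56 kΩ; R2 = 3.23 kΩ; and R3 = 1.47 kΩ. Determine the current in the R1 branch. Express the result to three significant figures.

Equivalent of the parallel group: R_p = 0.7869 kΩ.
V_A by voltage divider: V_A = 3.06 × 0.7869/(1.02 + 0.7869) = 1.333 mV.
Branch current I = V_A/R1 = 1.333/3.56 = 0.3743 µA.

I ≈ 0.374 µA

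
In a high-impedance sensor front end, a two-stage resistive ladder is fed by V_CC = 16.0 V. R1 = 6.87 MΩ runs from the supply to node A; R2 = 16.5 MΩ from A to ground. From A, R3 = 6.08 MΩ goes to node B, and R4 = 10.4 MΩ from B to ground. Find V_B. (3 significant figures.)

V_B ≈ 5.51 V

Looking into the second stage from A: R3 + R4 = 16.48 MΩ appears in parallel with R2.
R2 ‖ (R3+R4) = 8.245 MΩ.
V_A = 16.0 × 8.245/(6.87 + 8.245) = 8.728 V.
V_B = V_A × 0.6311 = 5.508 V.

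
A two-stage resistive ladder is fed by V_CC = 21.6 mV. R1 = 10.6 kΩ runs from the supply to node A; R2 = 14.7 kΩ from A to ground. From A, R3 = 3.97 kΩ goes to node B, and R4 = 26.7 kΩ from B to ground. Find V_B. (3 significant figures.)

Node A sees R2 in parallel with the series input of stage 2, R3 + R4 = 30.67 kΩ.
R2 ‖ (R3+R4) = 9.937 kΩ.
First divider: V_A = V_CC · 9.937/(10.6 + 9.937) = 10.45 mV.
V_B = V_A × 0.8706 = 9.099 mV.

V_B ≈ 9.10 mV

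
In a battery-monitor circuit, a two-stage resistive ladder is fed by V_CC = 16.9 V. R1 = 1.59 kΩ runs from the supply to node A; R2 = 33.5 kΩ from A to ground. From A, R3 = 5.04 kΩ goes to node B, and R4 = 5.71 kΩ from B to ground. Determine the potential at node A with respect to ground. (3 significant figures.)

V_A ≈ 14.1 V

The second stage (R3 + R4 = 10.75 kΩ) loads node A in parallel with R2.
R2 ‖ (R3+R4) = 8.138 kΩ.
So V_A = 16.9 × 0.8366 = 14.14 V.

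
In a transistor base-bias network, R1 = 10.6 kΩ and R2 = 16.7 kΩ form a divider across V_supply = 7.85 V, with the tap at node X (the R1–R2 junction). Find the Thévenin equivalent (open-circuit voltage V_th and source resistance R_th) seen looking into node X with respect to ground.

Open-circuit (no load on X): V_th = V_supply · R2/(R1 + R2) = 7.85 × 16.7/(10.60 + 16.7) = 4.802 V.
Looking into X with the source shorted: R_th = R1·R2/(R1+R2) = 10.60 × 16.7/27.30 = 6.484 kΩ.

V_th ≈ 4.80 V, R_th ≈ 6.48 kΩ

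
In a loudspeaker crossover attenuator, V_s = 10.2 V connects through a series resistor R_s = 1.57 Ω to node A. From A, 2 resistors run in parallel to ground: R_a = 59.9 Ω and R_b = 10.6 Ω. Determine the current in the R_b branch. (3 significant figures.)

Equivalent of the parallel group: R_p = 9.006 Ω.
V_A by voltage divider: V_A = 10.2 × 9.006/(1.57 + 9.006) = 8.686 V.
Branch current I = V_A/R_b = 8.686/10.6 = 0.8194 A.

I ≈ 0.819 A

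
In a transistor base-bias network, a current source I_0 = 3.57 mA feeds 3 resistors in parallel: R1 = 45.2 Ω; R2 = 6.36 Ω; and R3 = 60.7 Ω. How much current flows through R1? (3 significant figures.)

I ≈ 0.403 mA

Total conductance ΣG = 1/45.2 + 1/6.36 + 1/60.7 = 0.1958 (units of 1/Ω).
By the current-divider rule, I = I_0 · G_k/ΣG = 3.57 × 0.1130 = 0.4033 mA.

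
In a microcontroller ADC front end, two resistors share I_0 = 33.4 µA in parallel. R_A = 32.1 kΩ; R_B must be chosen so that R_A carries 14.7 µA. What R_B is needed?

R_B ≈ 25.2 kΩ

In a two-way split, I_A/I_0 = R_B/(R_A + R_B).
14.7/33.4 = R_B/(R_A + R_B) → R_B = R_A · (0.4401)/(1 − 0.4401) = 32.1 × 0.7861 = 25.23 kΩ.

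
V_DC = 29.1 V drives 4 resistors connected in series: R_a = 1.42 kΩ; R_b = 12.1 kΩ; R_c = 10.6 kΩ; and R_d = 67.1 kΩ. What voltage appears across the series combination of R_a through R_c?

Total series resistance ΣR = 1.42 + 12.1 + 10.6 + 67.1 = 91.22 kΩ.
R_{R_a..R_c} = 1.42 + 12.1 + 10.6 = 24.12 kΩ.
Voltage divider: V = V_DC · (24.12 / 91.22) = 29.1 × 0.2644 = 7.694 V.

V ≈ 7.69 V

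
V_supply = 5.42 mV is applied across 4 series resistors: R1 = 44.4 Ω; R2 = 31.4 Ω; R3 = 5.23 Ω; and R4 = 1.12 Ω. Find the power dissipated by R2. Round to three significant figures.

P ≈ 0.137 µW

The common current is I = 5.42/82.15 = 0.06598 mA.
P(R2) = I²·R2 = (0.06598)² × 31.4 = 0.1367 µW.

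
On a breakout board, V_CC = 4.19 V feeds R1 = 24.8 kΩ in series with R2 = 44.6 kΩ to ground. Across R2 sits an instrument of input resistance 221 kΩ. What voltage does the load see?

R2 ‖ R_L = (44.6 × 221)/(44.6 + 221) = 37.11 kΩ.
Now apply the divider: V_out = 4.19 × 0.5994 = 2.512 V.
(Unloaded it would be 2.69 V; the load pulls it down.)

V_out ≈ 2.51 V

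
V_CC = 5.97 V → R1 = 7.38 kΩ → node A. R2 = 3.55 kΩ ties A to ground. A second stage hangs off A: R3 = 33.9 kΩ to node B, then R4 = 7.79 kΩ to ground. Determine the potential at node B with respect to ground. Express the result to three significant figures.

Looking into the second stage from A: R3 + R4 = 41.69 kΩ appears in parallel with R2.
Effective lower resistance at A: R2 ‖ 41.69 = 3.271 kΩ.
So V_A = 5.97 × 0.3071 = 1.834 V.
V_B = V_A × 0.1869 = 0.3426 V.

V_B ≈ 0.343 V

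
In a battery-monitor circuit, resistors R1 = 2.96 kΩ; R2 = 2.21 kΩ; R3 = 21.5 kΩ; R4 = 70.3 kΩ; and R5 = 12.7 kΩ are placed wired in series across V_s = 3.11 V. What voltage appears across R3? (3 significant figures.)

V ≈ 0.610 V

Total series resistance ΣR = 2.96 + 2.21 + 21.5 + 70.3 + 12.7 = 109.7 kΩ.
Voltage divider: V = V_s · (21.50 / 109.7) = 3.11 × 0.1960 = 0.6097 V.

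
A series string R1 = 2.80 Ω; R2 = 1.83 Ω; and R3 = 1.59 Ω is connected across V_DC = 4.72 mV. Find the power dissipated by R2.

ΣR = 6.220 Ω → I = 4.72/6.220 = 0.7588 mA.
V(R2) = I·R = 1.389 mV; P = V·I = 1.389 × 0.7588 = 1.054 µW.

P ≈ 1.05 µW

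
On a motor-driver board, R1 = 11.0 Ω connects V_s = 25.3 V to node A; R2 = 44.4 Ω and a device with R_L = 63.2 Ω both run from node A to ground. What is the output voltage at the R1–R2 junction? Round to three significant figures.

The load sits in parallel with R2, giving an effective lower resistance R2' = R2·R_L/(R2+R_L) = 26.08 Ω.
Voltage divider with the loaded lower leg: V_out = 25.3 × 26.08/(11.0 + 26.08) = 25.3 × 0.7033 = 17.79 V.

V_out ≈ 17.8 V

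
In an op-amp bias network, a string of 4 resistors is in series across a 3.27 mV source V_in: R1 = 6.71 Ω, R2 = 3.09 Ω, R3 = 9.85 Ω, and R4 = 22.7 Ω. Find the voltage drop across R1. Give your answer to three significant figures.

V ≈ 0.518 mV

Series total: ΣR = 6.71 + 3.09 + 9.85 + 22.7 = 42.35 Ω.
Voltage divider: V = V_in · (6.710 / 42.35) = 3.27 × 0.1584 = 0.5181 mV.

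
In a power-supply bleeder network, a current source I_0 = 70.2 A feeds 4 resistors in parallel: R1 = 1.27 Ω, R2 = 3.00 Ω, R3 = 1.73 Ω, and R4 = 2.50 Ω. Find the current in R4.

ΣG = 1/1.27 + 1/3.00 + 1/1.73 + 1/2.50 = 2.099.
Current divider: I(R4) = I_0 · G_k/ΣG = 70.2 × (0.4000/2.099) = 70.2 × 0.1906 = 13.38 A.

I ≈ 13.4 A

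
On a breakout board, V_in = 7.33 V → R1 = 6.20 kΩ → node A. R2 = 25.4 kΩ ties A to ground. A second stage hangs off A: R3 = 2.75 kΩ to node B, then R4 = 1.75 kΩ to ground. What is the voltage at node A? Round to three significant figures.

Looking into the second stage from A: R3 + R4 = 4.500 kΩ appears in parallel with R2.
Effective lower resistance at A: R2 ‖ 4.500 = 3.823 kΩ.
So V_A = 7.33 × 0.3814 = 2.796 V.

V_A ≈ 2.80 V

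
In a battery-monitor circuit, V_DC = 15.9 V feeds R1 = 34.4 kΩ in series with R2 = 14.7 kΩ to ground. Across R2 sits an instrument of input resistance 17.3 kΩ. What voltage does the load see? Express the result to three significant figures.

First combine the lower leg with the load: R2 ‖ R_L = 7.947 kΩ.
Voltage divider with the loaded lower leg: V_out = 15.9 × 7.947/(34.4 + 7.947) = 15.9 × 0.1877 = 2.984 V.
(Unloaded it would be 4.76 V; the load pulls it down.)

V_out ≈ 2.98 V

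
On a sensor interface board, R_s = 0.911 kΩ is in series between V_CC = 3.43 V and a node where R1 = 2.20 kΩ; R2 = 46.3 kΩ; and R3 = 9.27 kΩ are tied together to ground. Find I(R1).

I ≈ 1.02 mA

Equivalent of the parallel group: R_p = 1.712 kΩ.
Node voltage V_A = V_CC · R_p/(R_s + R_p) = 3.43 × 0.6527 = 2.239 V.
I(R1) = V_A / R1 = 2.239/2.20 = 1.018 mA.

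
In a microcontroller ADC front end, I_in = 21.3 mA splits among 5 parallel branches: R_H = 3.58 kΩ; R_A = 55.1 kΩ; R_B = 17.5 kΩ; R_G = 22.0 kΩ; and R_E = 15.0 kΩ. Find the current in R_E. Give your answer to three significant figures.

I ≈ 3.04 mA

ΣG = 1/3.58 + 1/55.1 + 1/17.5 + 1/22.0 + 1/15.0 = 0.4667.
Current divider: I(R_E) = I_in · G_k/ΣG = 21.3 × (0.06667/0.4667) = 21.3 × 0.1428 = 3.042 mA.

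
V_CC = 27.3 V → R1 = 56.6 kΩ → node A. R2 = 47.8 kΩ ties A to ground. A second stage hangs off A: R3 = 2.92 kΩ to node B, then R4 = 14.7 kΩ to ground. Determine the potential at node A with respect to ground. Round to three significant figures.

V_A ≈ 5.06 V

Looking into the second stage from A: R3 + R4 = 17.62 kΩ appears in parallel with R2.
Effective lower resistance at A: R2 ‖ 17.62 = 12.87 kΩ.
First divider: V_A = V_CC · 12.87/(56.6 + 12.87) = 5.059 V.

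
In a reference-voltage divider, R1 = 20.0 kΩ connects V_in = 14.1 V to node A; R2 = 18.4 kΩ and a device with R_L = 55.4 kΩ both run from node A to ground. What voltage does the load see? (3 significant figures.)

V_out ≈ 5.76 V

The load sits in parallel with R2, giving an effective lower resistance R2' = R2·R_L/(R2+R_L) = 13.81 kΩ.
Voltage divider with the loaded lower leg: V_out = 14.1 × 13.81/(20.0 + 13.81) = 14.1 × 0.4085 = 5.760 V.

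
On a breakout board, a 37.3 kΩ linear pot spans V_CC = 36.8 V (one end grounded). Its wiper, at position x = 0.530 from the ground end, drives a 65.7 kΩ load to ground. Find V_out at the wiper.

Split the track: R_lower = x·R_p = 19.77 kΩ, R_upper = (1−x)·R_p = 17.53 kΩ.
(x·R_p) ‖ R_L = 15.20 kΩ.
Loaded-divider output: V_out = 36.8 × 0.4643 = 17.09 V.
(Unloaded: V_out = x·V_CC = 19.5 V.)

V_out ≈ 17.1 V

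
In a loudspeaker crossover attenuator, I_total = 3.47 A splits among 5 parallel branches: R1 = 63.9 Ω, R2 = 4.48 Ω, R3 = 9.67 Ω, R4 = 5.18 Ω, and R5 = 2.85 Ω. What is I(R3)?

I ≈ 0.405 A

Total conductance ΣG = 1/63.9 + 1/4.48 + 1/9.67 + 1/5.18 + 1/2.85 = 0.8862 (units of 1/Ω).
R3 takes the fraction G_k/ΣG = 0.1034/0.8862 = 0.1167, so I = 3.47 × 0.1167 = 0.4049 A.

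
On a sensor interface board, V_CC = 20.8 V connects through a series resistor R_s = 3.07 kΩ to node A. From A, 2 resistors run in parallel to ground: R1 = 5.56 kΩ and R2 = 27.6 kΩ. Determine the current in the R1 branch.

Parallel bank: R_p = 1/(1/5.56 + 1/27.6) = 4.628 kΩ.
Node voltage V_A = V_CC · R_p/(R_s + R_p) = 20.8 × 0.6012 = 12.50 V.
Branch current I = V_A/R1 = 12.50/5.56 = 2.249 mA.
(Check via current divider: I_total = 2.702 mA; share G_k/ΣG = 0.8323 → same result.)

I ≈ 2.25 mA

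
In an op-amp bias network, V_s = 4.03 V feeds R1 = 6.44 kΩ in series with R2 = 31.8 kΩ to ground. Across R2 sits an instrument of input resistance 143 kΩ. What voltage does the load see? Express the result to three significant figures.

V_out ≈ 3.23 V

The load sits in parallel with R2, giving an effective lower resistance R2' = R2·R_L/(R2+R_L) = 26.01 kΩ.
Voltage divider with the loaded lower leg: V_out = 4.03 × 26.01/(6.44 + 26.01) = 4.03 × 0.8016 = 3.230 V.
(Unloaded it would be 3.35 V; the load pulls it down.)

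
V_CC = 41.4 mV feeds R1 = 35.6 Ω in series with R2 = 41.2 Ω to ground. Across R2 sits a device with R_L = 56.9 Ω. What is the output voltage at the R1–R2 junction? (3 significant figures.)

V_out ≈ 16.6 mV

R2 ‖ R_L = (41.2 × 56.9)/(41.2 + 56.9) = 23.90 Ω.
Then V_out = V_CC · R2'/(R1 + R2') = 41.4 × 23.90/59.50 = 16.63 mV.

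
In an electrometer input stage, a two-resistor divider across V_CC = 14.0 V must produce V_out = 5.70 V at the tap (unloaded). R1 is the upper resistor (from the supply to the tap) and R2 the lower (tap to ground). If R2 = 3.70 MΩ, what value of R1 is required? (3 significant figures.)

R1 ≈ 5.39 MΩ

Required fraction k = V_out/V_CC = 0.4071.
R1 = R2·(1/k − 1) = 3.70 × 1.456 = 5.388 MΩ.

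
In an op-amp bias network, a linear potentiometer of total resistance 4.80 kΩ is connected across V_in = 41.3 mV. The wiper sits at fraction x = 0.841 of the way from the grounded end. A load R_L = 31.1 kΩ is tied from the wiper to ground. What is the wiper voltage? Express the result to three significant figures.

The pot divides into 0.7632 kΩ above the wiper and 4.037 kΩ below.
R_L loads the lower segment: effective lower R = 3.573 kΩ.
Then V_out = V_in · 3.573/(0.7632 + 3.573) = 34.03 mV.

V_out ≈ 34.0 mV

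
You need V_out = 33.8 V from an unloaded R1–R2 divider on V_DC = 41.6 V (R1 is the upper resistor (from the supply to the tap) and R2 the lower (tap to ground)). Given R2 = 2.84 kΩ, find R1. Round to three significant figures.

R1 ≈ 0.655 kΩ

Required fraction k = V_out/V_DC = 0.8125.
R1 = R2·(1/k − 1) = 2.84 × 0.2308 = 0.6554 kΩ.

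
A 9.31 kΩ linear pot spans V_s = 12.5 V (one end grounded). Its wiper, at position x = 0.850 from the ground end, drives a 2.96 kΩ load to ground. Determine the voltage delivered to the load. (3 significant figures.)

Lower segment x·R_p = 7.913 kΩ; upper segment (1−x)·R_p = 1.397 kΩ.
(x·R_p) ‖ R_L = 2.154 kΩ.
V_out = 12.5 × 2.154/(1.397 + 2.154) = 7.584 V.

V_out ≈ 7.58 V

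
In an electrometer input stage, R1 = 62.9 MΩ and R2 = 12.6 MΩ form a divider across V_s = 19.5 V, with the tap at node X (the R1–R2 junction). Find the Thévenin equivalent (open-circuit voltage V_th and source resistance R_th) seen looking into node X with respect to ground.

V_th is the unloaded tap voltage: V_s · R2/(R1+R2) = 19.5 × 0.1669 = 3.254 V.
Zeroing V_s shorts the top of R1 to ground, so R_th = R1 ‖ R2 = 10.50 MΩ.

V_th ≈ 3.25 V, R_th ≈ 10.5 MΩ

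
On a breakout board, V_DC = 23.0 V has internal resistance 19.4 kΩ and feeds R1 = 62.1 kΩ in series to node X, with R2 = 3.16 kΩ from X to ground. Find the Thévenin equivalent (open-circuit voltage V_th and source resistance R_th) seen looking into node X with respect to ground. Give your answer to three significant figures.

V_th ≈ 0.858 V, R_th ≈ 3.04 kΩ

R1' = 19.4 + 62.1 = 81.50 kΩ (source resistance + R1).
With X open, the divider is unloaded: V_th = 23.0 × 3.16/84.66 = 0.8585 V.
Looking into X with the source shorted: R_th = R1'·R2/(R1'+R2) = 81.50 × 3.16/84.66 = 3.042 kΩ.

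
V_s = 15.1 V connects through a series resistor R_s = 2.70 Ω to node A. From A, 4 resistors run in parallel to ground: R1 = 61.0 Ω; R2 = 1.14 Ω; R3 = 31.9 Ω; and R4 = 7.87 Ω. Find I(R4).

Equivalent of the parallel group: R_p = 0.9506 Ω.
V_A by voltage divider: V_A = 15.1 × 0.9506/(2.70 + 0.9506) = 3.932 V.
Branch current I = V_A/R4 = 3.932/7.87 = 0.4996 A.

I ≈ 0.500 A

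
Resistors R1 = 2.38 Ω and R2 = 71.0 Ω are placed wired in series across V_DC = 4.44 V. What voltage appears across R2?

Series total: ΣR = 2.38 + 71.0 = 73.38 Ω.
By the voltage-divider rule, V = 4.44 × 71.00/73.38 = 4.296 V.

V ≈ 4.30 V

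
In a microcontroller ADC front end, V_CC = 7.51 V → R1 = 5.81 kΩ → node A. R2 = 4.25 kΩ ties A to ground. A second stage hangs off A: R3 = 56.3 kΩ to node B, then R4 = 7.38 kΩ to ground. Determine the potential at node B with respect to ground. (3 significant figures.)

Looking into the second stage from A: R3 + R4 = 63.68 kΩ appears in parallel with R2.
R2 ‖ (R3+R4) = 3.984 kΩ.
V_A = 7.51 × 3.984/(5.81 + 3.984) = 3.055 V.
Stage 2 is unloaded, so V_B = V_A · R4/(R3+R4) = 3.055 × 7.38/63.68 = 0.3540 V.

V_B ≈ 0.354 V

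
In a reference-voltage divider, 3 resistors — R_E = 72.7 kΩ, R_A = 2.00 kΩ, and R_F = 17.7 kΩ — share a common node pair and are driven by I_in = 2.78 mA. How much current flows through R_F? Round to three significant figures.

Conductances: ΣG = 1/72.7 + 1/2.00 + 1/17.7 = 0.5703 (1/kΩ).
By the current-divider rule, I = I_in · G_k/ΣG = 2.78 × 0.09907 = 0.2754 mA.

I ≈ 0.275 mA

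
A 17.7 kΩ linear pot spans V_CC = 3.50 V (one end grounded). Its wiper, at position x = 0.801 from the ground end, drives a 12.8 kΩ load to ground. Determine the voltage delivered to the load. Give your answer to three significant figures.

V_out ≈ 2.30 V

Split the track: R_lower = x·R_p = 14.18 kΩ, R_upper = (1−x)·R_p = 3.522 kΩ.
(x·R_p) ‖ R_L = 6.727 kΩ.
Then V_out = V_CC · 6.727/(3.522 + 6.727) = 2.297 V.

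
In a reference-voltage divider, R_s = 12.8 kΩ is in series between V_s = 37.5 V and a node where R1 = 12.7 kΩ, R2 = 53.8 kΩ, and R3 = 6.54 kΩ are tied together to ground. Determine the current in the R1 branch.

Combine the parallel branches: R_p = (1/12.7 + 1/53.8 + 1/6.54)⁻¹ = 3.996 kΩ.
V_A = 37.5 × 3.996/16.80 = 8.922 V.
Branch current I = V_A/R1 = 8.922/12.7 = 0.7025 mA.

I ≈ 0.703 mA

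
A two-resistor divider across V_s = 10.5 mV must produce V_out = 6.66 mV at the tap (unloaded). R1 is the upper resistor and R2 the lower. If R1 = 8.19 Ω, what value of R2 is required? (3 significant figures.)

R2 ≈ 14.2 Ω

The divider ratio is R2/(R1+R2) = 6.66/10.5 = 0.6343.
R2 = R1 · 0.6343/(1 − 0.6343) = 14.20 Ω.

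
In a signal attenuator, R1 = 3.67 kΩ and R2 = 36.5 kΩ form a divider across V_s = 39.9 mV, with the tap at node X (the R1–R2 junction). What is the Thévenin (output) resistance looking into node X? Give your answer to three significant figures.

Zeroing V_s shorts the top of R1 to ground, so R_th = R1 ‖ R2 = 3.335 kΩ.

R_th ≈ 3.33 kΩ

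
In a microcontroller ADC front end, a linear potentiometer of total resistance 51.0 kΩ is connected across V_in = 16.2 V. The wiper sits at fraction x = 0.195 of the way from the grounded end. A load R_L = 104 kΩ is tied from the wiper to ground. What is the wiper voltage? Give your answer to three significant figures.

The pot divides into 41.05 kΩ above the wiper and 9.945 kΩ below.
Lower segment in parallel with the load: 9.945 ‖ 104 = 9.077 kΩ.
Loaded-divider output: V_out = 16.2 × 0.1811 = 2.933 V.
(Unloaded: V_out = x·V_in = 3.16 V.)

V_out ≈ 2.93 V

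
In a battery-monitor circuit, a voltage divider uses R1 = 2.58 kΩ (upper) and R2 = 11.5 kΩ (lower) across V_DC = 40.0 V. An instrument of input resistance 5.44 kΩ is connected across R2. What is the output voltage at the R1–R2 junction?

The load sits in parallel with R2, giving an effective lower resistance R2' = R2·R_L/(R2+R_L) = 3.693 kΩ.
Now apply the divider: V_out = 40.0 × 0.5887 = 23.55 V.
(Unloaded it would be 32.7 V; the load pulls it down.)

V_out ≈ 23.5 V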